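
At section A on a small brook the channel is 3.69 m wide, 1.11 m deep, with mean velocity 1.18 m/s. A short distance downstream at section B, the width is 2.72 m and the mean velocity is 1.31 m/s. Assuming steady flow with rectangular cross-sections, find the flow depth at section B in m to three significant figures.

1.36 m

Q = A₁V₁ = (3.69×1.11) × 1.18 = 4.833 m³/s
d₂ = Q/(b₂ V₂) = 4.833/(2.72×1.31) = 1.356 m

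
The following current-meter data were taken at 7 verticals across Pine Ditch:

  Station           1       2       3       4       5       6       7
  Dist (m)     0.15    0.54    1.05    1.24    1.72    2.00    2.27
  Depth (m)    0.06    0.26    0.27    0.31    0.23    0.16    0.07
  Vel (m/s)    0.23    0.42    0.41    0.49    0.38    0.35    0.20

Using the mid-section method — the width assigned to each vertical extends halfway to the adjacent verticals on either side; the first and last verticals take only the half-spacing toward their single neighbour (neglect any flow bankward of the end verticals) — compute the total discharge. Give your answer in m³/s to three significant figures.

0.192 m³/s

w_1 = (0.54 − 0.15)/2 = 0.195 m; q_1 = 0.23 × 0.06 × 0.195 = 0.002691 m³/s
w_2 = (1.05 − 0.15)/2 = 0.45 m; q_2 = 0.42 × 0.26 × 0.45 = 0.04914 m³/s
w_3 = (1.24 − 0.54)/2 = 0.35 m; q_3 = 0.41 × 0.27 × 0.35 = 0.03875 m³/s
w_4 = (1.72 − 1.05)/2 = 0.335 m; q_4 = 0.49 × 0.31 × 0.335 = 0.05089 m³/s
w_5 = (2.00 − 1.24)/2 = 0.38 m; q_5 = 0.38 × 0.23 × 0.38 = 0.03321 m³/s
w_6 = (2.27 − 1.72)/2 = 0.275 m; q_6 = 0.35 × 0.16 × 0.275 = 0.01540 m³/s
w_7 = (2.27 − 2.00)/2 = 0.135 m; q_7 = 0.20 × 0.07 × 0.135 = 0.001890 m³/s
Q = Σ qᵢ = 0.1920 m³/s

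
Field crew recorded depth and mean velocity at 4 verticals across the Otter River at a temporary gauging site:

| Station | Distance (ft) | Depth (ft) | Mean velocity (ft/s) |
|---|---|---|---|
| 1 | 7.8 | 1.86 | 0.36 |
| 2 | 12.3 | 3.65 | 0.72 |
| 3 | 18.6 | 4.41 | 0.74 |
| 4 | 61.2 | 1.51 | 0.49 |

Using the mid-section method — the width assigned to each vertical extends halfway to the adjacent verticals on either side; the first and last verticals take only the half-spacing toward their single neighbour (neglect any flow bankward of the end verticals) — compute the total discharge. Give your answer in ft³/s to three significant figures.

111 ft³/s

w_1 = (12.3 − 7.8)/2 = 2.25 ft; q_1 = 0.36 × 1.86 × 2.25 = 1.507 ft³/s
w_2 = (18.6 − 7.8)/2 = 5.4 ft; q_2 = 0.72 × 3.65 × 5.4 = 14.19 ft³/s
w_3 = (61.2 − 12.3)/2 = 24.45 ft; q_3 = 0.74 × 4.41 × 24.45 = 79.79 ft³/s
w_4 = (61.2 − 18.6)/2 = 21.3 ft; q_4 = 0.49 × 1.51 × 21.3 = 15.76 ft³/s
Q = Σ qᵢ = 111.2 ft³/s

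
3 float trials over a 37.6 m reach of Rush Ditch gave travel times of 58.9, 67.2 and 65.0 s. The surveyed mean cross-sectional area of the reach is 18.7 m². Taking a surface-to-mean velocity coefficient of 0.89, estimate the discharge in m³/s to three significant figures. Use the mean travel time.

t̄ = (58.9 + 67.2 + 65.0) / 3 = 63.7 s
v_surface = L / t̄ = 37.6 / 63.7 = 0.5903 m/s
v_mean = 0.89 × 0.5903 = 0.5253 m/s
Q = A × v_mean = 18.7 × 0.5253 = 9.824 m³/s

9.82 m³/s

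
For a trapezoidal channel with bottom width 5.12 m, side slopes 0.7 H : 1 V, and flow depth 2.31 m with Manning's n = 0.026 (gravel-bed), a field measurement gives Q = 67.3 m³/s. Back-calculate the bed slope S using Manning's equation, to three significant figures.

0.00773

A = (b + z·y)·y = (5.12 + 0.7×2.31)×2.31 = 15.56 m²
P = b + 2y√(1+z²) = 5.12 + 2×2.31×√(1+0.7²) = 10.76 m
R = A/P = 15.56/10.76 = 1.446 m
S = (Q·n / (1·A·R^(2/3)))² = (67.3×0.026 / (1×15.56×1.279))² = 0.007729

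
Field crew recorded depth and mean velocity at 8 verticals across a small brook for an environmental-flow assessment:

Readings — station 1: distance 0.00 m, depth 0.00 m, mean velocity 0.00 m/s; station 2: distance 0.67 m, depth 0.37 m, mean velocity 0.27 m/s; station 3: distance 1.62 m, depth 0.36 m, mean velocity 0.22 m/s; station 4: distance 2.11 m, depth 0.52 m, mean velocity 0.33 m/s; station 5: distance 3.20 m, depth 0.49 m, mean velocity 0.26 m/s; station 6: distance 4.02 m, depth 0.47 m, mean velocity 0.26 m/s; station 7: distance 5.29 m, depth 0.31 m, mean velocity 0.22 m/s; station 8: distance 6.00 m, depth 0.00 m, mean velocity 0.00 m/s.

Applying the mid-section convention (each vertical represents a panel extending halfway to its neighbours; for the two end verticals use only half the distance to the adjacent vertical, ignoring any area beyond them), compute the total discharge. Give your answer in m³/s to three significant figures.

w_2 = (1.62 − 0.00)/2 = 0.81 m; q_2 = 0.27 × 0.37 × 0.81 = 0.08092 m³/s
w_3 = (2.11 − 0.67)/2 = 0.72 m; q_3 = 0.22 × 0.36 × 0.72 = 0.05702 m³/s
w_4 = (3.20 − 1.62)/2 = 0.79 m; q_4 = 0.33 × 0.52 × 0.79 = 0.1356 m³/s
w_5 = (4.02 − 2.11)/2 = 0.955 m; q_5 = 0.26 × 0.49 × 0.955 = 0.1217 m³/s
w_6 = (5.29 − 3.20)/2 = 1.045 m; q_6 = 0.26 × 0.47 × 1.045 = 0.1277 m³/s
w_7 = (6.00 − 4.02)/2 = 0.99 m; q_7 = 0.22 × 0.31 × 0.99 = 0.06752 m³/s
Stations 1, 8 contribute zero (depth or velocity is 0).
Q = Σ qᵢ = 0.5904 m³/s

0.590 m³/s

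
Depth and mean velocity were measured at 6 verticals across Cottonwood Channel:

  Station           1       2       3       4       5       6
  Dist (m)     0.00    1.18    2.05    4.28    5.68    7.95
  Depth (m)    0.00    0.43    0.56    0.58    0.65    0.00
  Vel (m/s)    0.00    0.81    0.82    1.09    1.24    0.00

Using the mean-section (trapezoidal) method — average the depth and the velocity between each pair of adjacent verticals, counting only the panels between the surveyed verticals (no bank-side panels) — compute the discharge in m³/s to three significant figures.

Panel 1-2: Δb = 1.18 m, d̄ = (0.00+0.43)/2 = 0.215, v̄ = (0.00+0.81)/2 = 0.405 → q = 1.18×0.215×0.405 = 0.1027 m³/s
Panel 2-3: Δb = 0.87 m, d̄ = (0.43+0.56)/2 = 0.495, v̄ = (0.81+0.82)/2 = 0.815 → q = 0.87×0.495×0.815 = 0.3510 m³/s
Panel 3-4: Δb = 2.23 m, d̄ = (0.56+0.58)/2 = 0.57, v̄ = (0.82+1.09)/2 = 0.955 → q = 2.23×0.57×0.955 = 1.214 m³/s
Panel 4-5: Δb = 1.4 m, d̄ = (0.58+0.65)/2 = 0.615, v̄ = (1.09+1.24)/2 = 1.165 → q = 1.4×0.615×1.165 = 1.003 m³/s
Panel 5-6: Δb = 2.27 m, d̄ = (0.65+0.00)/2 = 0.325, v̄ = (1.24+0.00)/2 = 0.62 → q = 2.27×0.325×0.62 = 0.4574 m³/s
Q = Σ q = 3.128 m³/s

3.13 m³/s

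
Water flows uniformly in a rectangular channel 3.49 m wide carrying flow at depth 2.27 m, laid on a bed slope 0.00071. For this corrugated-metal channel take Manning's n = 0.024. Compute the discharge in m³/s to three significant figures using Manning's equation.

A = b·y = 3.49 × 2.27 = 7.922 m²
P = b + 2y = 3.49 + 2×2.27 = 8.030 m
R = A/P = 7.922/8.030 = 0.9866 m
Q = (1/n)·A·R^(2/3)·S^(1/2) = (1/0.024) × 7.922 × 0.9866^(2/3) × 0.00071^(1/2) = 8.717 m³/s

8.72 m³/s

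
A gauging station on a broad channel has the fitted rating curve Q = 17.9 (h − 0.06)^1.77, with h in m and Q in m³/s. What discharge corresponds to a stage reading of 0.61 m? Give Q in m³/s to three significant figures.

6.21 m³/s

Q = 17.9 × (0.61 − 0.06)^1.77 = 17.9 × 0.55^1.77 = 6.213 m³/s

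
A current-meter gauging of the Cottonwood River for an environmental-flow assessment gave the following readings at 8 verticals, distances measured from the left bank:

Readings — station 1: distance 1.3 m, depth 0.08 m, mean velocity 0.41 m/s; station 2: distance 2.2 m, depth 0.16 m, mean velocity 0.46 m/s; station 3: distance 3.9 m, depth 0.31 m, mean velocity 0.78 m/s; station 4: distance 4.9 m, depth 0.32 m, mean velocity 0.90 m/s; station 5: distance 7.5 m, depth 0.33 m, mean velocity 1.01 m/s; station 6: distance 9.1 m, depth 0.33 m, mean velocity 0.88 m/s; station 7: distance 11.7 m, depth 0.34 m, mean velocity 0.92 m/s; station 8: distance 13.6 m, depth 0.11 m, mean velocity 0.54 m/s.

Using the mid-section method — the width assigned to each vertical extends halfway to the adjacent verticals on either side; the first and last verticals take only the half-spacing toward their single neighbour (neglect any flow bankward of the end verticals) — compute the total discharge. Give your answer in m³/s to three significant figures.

3.03 m³/s

w_1 = (2.2 − 1.3)/2 = 0.45 m; q_1 = 0.41 × 0.08 × 0.45 = 0.01476 m³/s
w_2 = (3.9 − 1.3)/2 = 1.3 m; q_2 = 0.46 × 0.16 × 1.3 = 0.09568 m³/s
w_3 = (4.9 − 2.2)/2 = 1.35 m; q_3 = 0.78 × 0.31 × 1.35 = 0.3264 m³/s
w_4 = (7.5 − 3.9)/2 = 1.8 m; q_4 = 0.90 × 0.32 × 1.8 = 0.5184 m³/s
w_5 = (9.1 − 4.9)/2 = 2.1 m; q_5 = 1.01 × 0.33 × 2.1 = 0.6999 m³/s
w_6 = (11.7 − 7.5)/2 = 2.1 m; q_6 = 0.88 × 0.33 × 2.1 = 0.6098 m³/s
w_7 = (13.6 − 9.1)/2 = 2.25 m; q_7 = 0.92 × 0.34 × 2.25 = 0.7038 m³/s
w_8 = (13.6 − 11.7)/2 = 0.95 m; q_8 = 0.54 × 0.11 × 0.95 = 0.05643 m³/s
Q = Σ qᵢ = 3.025 m³/s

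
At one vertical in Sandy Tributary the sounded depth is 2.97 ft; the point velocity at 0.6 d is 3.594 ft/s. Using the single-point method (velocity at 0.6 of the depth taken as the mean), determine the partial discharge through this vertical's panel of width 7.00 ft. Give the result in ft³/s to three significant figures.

v̄ = v₀.₆ = 3.594 ft/s
q = v̄ × d × w = 3.594 × 2.97 × 7.00 = 74.72 ft³/s

74.7 ft³/s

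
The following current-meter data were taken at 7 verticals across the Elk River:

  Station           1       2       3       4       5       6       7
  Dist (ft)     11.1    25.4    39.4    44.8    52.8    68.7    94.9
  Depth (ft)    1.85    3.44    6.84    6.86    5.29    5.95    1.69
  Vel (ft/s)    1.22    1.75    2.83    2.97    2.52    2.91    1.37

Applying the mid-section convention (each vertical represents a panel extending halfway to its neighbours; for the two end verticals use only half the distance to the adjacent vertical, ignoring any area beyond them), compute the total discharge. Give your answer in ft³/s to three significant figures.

w_1 = (25.4 − 11.1)/2 = 7.15 ft; q_1 = 1.22 × 1.85 × 7.15 = 16.14 ft³/s
w_2 = (39.4 − 11.1)/2 = 14.15 ft; q_2 = 1.75 × 3.44 × 14.15 = 85.18 ft³/s
w_3 = (44.8 − 25.4)/2 = 9.7 ft; q_3 = 2.83 × 6.84 × 9.7 = 187.8 ft³/s
w_4 = (52.8 − 39.4)/2 = 6.7 ft; q_4 = 2.97 × 6.86 × 6.7 = 136.5 ft³/s
w_5 = (68.7 − 44.8)/2 = 11.95 ft; q_5 = 2.52 × 5.29 × 11.95 = 159.3 ft³/s
w_6 = (94.9 − 52.8)/2 = 21.05 ft; q_6 = 2.91 × 5.95 × 21.05 = 364.5 ft³/s
w_7 = (94.9 − 68.7)/2 = 13.1 ft; q_7 = 1.37 × 1.69 × 13.1 = 30.33 ft³/s
Q = Σ qᵢ = 979.7 ft³/s

980 ft³/s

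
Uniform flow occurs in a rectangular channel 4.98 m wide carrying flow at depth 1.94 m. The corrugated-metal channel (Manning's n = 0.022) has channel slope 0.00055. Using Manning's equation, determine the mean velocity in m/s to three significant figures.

1.13 m/s

A = b·y = 4.98 × 1.94 = 9.661 m²
P = b + 2y = 4.98 + 2×1.94 = 8.860 m
R = A/P = 9.661/8.860 = 1.090 m
Q = (1/n)·A·R^(2/3)·S^(1/2) = (1/0.022) × 9.661 × 1.090^(2/3) × 0.00055^(1/2) = 10.91 m³/s
V = Q/A = 10.91/9.661 = 1.129 m/s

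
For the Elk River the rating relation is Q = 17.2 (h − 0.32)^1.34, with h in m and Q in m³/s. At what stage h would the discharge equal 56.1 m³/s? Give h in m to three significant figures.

h − h₀ = (Q/C)^(1/b) = (56.1/17.2)^(1/1.34) = 2.416 m
h = 0.32 + 2.416 = 2.736 m

2.74 m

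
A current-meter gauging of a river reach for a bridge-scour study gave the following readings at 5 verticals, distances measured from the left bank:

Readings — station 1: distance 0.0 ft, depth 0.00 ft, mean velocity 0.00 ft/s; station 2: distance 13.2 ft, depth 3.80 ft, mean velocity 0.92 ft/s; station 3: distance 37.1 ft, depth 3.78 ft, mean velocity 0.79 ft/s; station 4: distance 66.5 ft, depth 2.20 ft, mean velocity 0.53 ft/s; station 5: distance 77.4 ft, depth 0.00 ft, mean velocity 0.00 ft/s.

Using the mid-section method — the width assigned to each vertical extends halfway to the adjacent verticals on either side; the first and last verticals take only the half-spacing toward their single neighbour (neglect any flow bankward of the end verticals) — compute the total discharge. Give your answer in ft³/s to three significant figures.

w_2 = (37.1 − 0.0)/2 = 18.55 ft; q_2 = 0.92 × 3.80 × 18.55 = 64.85 ft³/s
w_3 = (66.5 − 13.2)/2 = 26.65 ft; q_3 = 0.79 × 3.78 × 26.65 = 79.58 ft³/s
w_4 = (77.4 − 37.1)/2 = 20.15 ft; q_4 = 0.53 × 2.20 × 20.15 = 23.49 ft³/s
Stations 1, 5 contribute zero (depth or velocity is 0).
Q = Σ qᵢ = 167.9 ft³/s

168 ft³/s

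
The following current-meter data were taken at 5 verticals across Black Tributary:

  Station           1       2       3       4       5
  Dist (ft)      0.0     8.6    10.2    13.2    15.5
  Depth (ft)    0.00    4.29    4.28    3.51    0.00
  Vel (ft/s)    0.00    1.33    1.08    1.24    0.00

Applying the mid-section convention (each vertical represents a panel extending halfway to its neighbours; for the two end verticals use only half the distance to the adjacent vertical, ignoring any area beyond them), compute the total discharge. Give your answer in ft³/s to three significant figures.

w_2 = (10.2 − 0.0)/2 = 5.1 ft; q_2 = 1.33 × 4.29 × 5.1 = 29.10 ft³/s
w_3 = (13.2 − 8.6)/2 = 2.3 ft; q_3 = 1.08 × 4.28 × 2.3 = 10.63 ft³/s
w_4 = (15.5 − 10.2)/2 = 2.65 ft; q_4 = 1.24 × 3.51 × 2.65 = 11.53 ft³/s
Stations 1, 5 contribute zero (depth or velocity is 0).
Q = Σ qᵢ = 51.26 ft³/s

51.3 ft³/s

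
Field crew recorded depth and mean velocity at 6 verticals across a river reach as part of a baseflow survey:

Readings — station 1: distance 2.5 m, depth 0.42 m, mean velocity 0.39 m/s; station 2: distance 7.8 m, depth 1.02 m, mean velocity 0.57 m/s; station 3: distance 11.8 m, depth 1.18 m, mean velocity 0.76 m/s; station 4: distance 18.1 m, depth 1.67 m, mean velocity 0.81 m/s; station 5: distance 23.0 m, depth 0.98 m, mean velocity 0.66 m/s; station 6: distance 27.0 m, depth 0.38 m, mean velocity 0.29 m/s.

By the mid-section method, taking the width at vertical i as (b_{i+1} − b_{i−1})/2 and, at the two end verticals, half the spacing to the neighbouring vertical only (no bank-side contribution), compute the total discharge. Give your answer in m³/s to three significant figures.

w_1 = (7.8 − 2.5)/2 = 2.65 m; q_1 = 0.39 × 0.42 × 2.65 = 0.4341 m³/s
w_2 = (11.8 − 2.5)/2 = 4.65 m; q_2 = 0.57 × 1.02 × 4.65 = 2.704 m³/s
w_3 = (18.1 − 7.8)/2 = 5.15 m; q_3 = 0.76 × 1.18 × 5.15 = 4.619 m³/s
w_4 = (23.0 − 11.8)/2 = 5.6 m; q_4 = 0.81 × 1.67 × 5.6 = 7.575 m³/s
w_5 = (27.0 − 18.1)/2 = 4.45 m; q_5 = 0.66 × 0.98 × 4.45 = 2.878 m³/s
w_6 = (27.0 − 23.0)/2 = 2 m; q_6 = 0.29 × 0.38 × 2 = 0.2204 m³/s
Q = Σ qᵢ = 18.43 m³/s

18.4 m³/s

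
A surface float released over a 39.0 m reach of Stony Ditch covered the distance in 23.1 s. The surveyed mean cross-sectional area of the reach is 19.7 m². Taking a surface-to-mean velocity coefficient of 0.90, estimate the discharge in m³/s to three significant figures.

v_surface = L / t̄ = 39.0 / 23.1 = 1.688 m/s
v_mean = 0.90 × 1.688 = 1.519 m/s
Q = A × v_mean = 19.7 × 1.519 = 29.93 m³/s

29.9 m³/s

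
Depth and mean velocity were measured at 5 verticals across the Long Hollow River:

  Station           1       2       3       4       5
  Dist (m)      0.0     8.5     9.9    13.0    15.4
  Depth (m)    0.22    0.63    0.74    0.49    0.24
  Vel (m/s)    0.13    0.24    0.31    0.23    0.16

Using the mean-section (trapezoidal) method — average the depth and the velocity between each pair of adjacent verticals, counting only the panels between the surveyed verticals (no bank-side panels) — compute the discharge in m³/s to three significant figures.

1.62 m³/s

Panel 1-2: Δb = 8.5 m, d̄ = (0.22+0.63)/2 = 0.425, v̄ = (0.13+0.24)/2 = 0.185 → q = 8.5×0.425×0.185 = 0.6683 m³/s
Panel 2-3: Δb = 1.4 m, d̄ = (0.63+0.74)/2 = 0.685, v̄ = (0.24+0.31)/2 = 0.275 → q = 1.4×0.685×0.275 = 0.2637 m³/s
Panel 3-4: Δb = 3.1 m, d̄ = (0.74+0.49)/2 = 0.615, v̄ = (0.31+0.23)/2 = 0.27 → q = 3.1×0.615×0.27 = 0.5148 m³/s
Panel 4-5: Δb = 2.4 m, d̄ = (0.49+0.24)/2 = 0.365, v̄ = (0.23+0.16)/2 = 0.195 → q = 2.4×0.365×0.195 = 0.1708 m³/s
Q = Σ q = 1.618 m³/s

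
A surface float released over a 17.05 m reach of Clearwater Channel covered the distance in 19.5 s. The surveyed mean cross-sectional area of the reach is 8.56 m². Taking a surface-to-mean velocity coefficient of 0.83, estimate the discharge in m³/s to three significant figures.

6.21 m³/s

v_surface = L / t̄ = 17.05 / 19.5 = 0.8744 m/s
v_mean = 0.83 × 0.8744 = 0.7257 m/s
Q = A × v_mean = 8.56 × 0.7257 = 6.212 m³/s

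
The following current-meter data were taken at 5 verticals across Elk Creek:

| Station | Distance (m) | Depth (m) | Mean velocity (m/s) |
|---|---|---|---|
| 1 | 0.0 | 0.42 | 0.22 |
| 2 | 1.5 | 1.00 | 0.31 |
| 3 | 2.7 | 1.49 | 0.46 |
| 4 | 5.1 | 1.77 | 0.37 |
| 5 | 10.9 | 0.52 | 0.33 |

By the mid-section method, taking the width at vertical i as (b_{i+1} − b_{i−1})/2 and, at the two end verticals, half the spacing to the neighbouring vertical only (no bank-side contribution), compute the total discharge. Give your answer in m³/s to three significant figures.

4.90 m³/s

w_1 = (1.5 − 0.0)/2 = 0.75 m; q_1 = 0.22 × 0.42 × 0.75 = 0.06930 m³/s
w_2 = (2.7 − 0.0)/2 = 1.35 m; q_2 = 0.31 × 1.00 × 1.35 = 0.4185 m³/s
w_3 = (5.1 − 1.5)/2 = 1.8 m; q_3 = 0.46 × 1.49 × 1.8 = 1.234 m³/s
w_4 = (10.9 − 2.7)/2 = 4.1 m; q_4 = 0.37 × 1.77 × 4.1 = 2.685 m³/s
w_5 = (10.9 − 5.1)/2 = 2.9 m; q_5 = 0.33 × 0.52 × 2.9 = 0.4976 m³/s
Q = Σ qᵢ = 4.904 m³/s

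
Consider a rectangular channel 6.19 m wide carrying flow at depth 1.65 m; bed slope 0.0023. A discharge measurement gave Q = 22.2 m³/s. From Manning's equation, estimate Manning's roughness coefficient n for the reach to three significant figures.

A = b·y = 6.19 × 1.65 = 10.21 m²
P = b + 2y = 6.19 + 2×1.65 = 9.490 m
R = A/P = 10.21/9.490 = 1.076 m
n = (1/Q)·A·R^(2/3)·S^(1/2) = (1/22.2) × 10.21 × 1.050 × 0.04796 = 0.02317

0.0232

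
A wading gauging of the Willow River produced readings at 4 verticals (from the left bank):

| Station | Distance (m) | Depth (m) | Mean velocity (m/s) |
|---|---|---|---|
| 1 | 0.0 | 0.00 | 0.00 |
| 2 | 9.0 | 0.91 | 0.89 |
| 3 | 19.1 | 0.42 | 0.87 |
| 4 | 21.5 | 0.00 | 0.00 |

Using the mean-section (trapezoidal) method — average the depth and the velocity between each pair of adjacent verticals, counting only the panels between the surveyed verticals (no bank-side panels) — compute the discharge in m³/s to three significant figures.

Panel 1-2: Δb = 9 m, d̄ = (0.00+0.91)/2 = 0.455, v̄ = (0.00+0.89)/2 = 0.445 → q = 9×0.455×0.445 = 1.822 m³/s
Panel 2-3: Δb = 10.1 m, d̄ = (0.91+0.42)/2 = 0.665, v̄ = (0.89+0.87)/2 = 0.88 → q = 10.1×0.665×0.88 = 5.911 m³/s
Panel 3-4: Δb = 2.4 m, d̄ = (0.42+0.00)/2 = 0.21, v̄ = (0.87+0.00)/2 = 0.435 → q = 2.4×0.21×0.435 = 0.2192 m³/s
Q = Σ q = 7.952 m³/s

7.95 m³/s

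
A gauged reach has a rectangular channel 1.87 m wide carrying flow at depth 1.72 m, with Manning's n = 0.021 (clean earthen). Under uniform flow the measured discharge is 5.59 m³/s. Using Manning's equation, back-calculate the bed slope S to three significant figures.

A = b·y = 1.87 × 1.72 = 3.216 m²
P = b + 2y = 1.87 + 2×1.72 = 5.310 m
R = A/P = 3.216/5.310 = 0.6057 m
S = (Q·n / (1·A·R^(2/3)))² = (5.59×0.021 / (1×3.216×0.7159))² = 0.002599

0.00260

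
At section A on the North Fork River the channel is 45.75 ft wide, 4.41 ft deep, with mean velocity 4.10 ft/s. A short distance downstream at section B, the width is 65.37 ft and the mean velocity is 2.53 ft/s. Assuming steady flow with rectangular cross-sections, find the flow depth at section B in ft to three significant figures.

5.00 ft

Q = A₁V₁ = (45.75×4.41) × 4.10 = 827.2 ft³/s
d₂ = Q/(b₂ V₂) = 827.2/(65.37×2.53) = 5.002 ft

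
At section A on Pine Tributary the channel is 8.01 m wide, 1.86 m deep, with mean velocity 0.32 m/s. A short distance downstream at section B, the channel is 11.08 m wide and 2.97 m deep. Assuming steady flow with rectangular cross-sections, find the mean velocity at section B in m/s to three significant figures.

0.145 m/s

Q = A₁V₁ = (8.01×1.86) × 0.32 = 4.768 m³/s
A₂ = 11.08 × 2.97 = 32.91 m²
V₂ = Q/A₂ = 4.768/32.91 = 0.1449 m/s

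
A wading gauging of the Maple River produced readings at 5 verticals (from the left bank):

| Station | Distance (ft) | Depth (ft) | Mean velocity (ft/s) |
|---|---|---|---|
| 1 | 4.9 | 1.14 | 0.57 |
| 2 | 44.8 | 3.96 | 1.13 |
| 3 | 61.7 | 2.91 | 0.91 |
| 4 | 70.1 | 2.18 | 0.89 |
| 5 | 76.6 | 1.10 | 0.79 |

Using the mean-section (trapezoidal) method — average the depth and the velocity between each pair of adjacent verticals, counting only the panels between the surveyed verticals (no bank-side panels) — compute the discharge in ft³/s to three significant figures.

174 ft³/s

Panel 1-2: Δb = 39.9 ft, d̄ = (1.14+3.96)/2 = 2.55, v̄ = (0.57+1.13)/2 = 0.85 → q = 39.9×2.55×0.85 = 86.48 ft³/s
Panel 2-3: Δb = 16.9 ft, d̄ = (3.96+2.91)/2 = 3.435, v̄ = (1.13+0.91)/2 = 1.02 → q = 16.9×3.435×1.02 = 59.21 ft³/s
Panel 3-4: Δb = 8.4 ft, d̄ = (2.91+2.18)/2 = 2.545, v̄ = (0.91+0.89)/2 = 0.9 → q = 8.4×2.545×0.9 = 19.24 ft³/s
Panel 4-5: Δb = 6.5 ft, d̄ = (2.18+1.10)/2 = 1.64, v̄ = (0.89+0.79)/2 = 0.84 → q = 6.5×1.64×0.84 = 8.954 ft³/s
Q = Σ q = 173.9 ft³/s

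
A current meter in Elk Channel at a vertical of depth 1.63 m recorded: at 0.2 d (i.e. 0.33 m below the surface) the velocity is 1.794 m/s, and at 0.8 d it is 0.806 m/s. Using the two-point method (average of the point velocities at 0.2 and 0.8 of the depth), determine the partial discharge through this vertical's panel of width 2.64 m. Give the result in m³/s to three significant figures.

v̄ = (1.794 + 0.806) / 2 = 1.300 m/s
q = v̄ × d × w = 1.300 × 1.63 × 2.64 = 5.594 m³/s

5.59 m³/s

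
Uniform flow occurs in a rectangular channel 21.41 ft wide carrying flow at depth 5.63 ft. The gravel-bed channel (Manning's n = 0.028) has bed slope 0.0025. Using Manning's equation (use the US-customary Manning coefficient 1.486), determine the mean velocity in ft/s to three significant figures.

6.34 ft/s

A = b·y = 21.41 × 5.63 = 120.5 ft²
P = b + 2y = 21.41 + 2×5.63 = 32.67 ft
R = A/P = 120.5/32.67 = 3.690 ft
Q = (1.486/n)·A·R^(2/3)·S^(1/2) = (1.486/0.028) × 120.5 × 3.690^(2/3) × 0.0025^(1/2) = 763.7 ft³/s
V = Q/A = 763.7/120.5 = 6.336 ft/s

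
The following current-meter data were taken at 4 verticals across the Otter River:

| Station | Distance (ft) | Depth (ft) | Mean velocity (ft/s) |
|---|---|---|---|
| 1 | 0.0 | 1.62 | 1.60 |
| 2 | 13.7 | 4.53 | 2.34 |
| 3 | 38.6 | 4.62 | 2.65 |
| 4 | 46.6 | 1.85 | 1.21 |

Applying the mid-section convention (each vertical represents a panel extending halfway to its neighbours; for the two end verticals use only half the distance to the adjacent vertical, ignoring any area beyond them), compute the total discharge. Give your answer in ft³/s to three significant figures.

w_1 = (13.7 − 0.0)/2 = 6.85 ft; q_1 = 1.60 × 1.62 × 6.85 = 17.76 ft³/s
w_2 = (38.6 − 0.0)/2 = 19.3 ft; q_2 = 2.34 × 4.53 × 19.3 = 204.6 ft³/s
w_3 = (46.6 − 13.7)/2 = 16.45 ft; q_3 = 2.65 × 4.62 × 16.45 = 201.4 ft³/s
w_4 = (46.6 − 38.6)/2 = 4 ft; q_4 = 1.21 × 1.85 × 4 = 8.954 ft³/s
Q = Σ qᵢ = 432.7 ft³/s

433 ft³/s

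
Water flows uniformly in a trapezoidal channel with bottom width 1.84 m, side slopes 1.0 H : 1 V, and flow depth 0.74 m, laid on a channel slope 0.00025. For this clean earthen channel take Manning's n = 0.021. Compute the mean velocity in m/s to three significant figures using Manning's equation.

A = (b + z·y)·y = (1.84 + 1.0×0.74)×0.74 = 1.909 m²
P = b + 2y√(1+z²) = 1.84 + 2×0.74×√(1+1.0²) = 3.933 m
R = A/P = 1.909/3.933 = 0.4854 m
Q = (1/n)·A·R^(2/3)·S^(1/2) = (1/0.021) × 1.909 × 0.4854^(2/3) × 0.00025^(1/2) = 0.8879 m³/s
V = Q/A = 0.8879/1.909 = 0.4651 m/s

0.465 m/s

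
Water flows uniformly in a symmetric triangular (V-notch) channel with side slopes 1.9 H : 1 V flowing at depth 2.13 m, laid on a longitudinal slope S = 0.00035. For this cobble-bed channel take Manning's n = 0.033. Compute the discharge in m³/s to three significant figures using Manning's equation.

A = z·y² = 1.9×2.13² = 8.620 m²
P = 2y√(1+z²) = 2×2.13×√(1+1.9²) = 9.147 m
R = A/P = 8.620/9.147 = 0.9424 m
Q = (1/n)·A·R^(2/3)·S^(1/2) = (1/0.033) × 8.620 × 0.9424^(2/3) × 0.00035^(1/2) = 4.698 m³/s

4.70 m³/s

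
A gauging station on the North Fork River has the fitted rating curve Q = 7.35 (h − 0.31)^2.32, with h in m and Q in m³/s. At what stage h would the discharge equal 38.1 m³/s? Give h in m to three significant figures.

2.34 m

h − h₀ = (Q/C)^(1/b) = (38.1/7.35)^(1/2.32) = 2.033 m
h = 0.31 + 2.033 = 2.343 m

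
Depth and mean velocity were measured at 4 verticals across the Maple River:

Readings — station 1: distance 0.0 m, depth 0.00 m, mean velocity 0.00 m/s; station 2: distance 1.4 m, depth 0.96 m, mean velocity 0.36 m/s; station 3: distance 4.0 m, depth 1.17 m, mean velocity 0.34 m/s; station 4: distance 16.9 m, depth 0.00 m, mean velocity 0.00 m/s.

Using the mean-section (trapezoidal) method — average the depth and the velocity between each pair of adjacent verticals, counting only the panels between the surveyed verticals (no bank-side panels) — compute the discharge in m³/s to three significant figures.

Panel 1-2: Δb = 1.4 m, d̄ = (0.00+0.96)/2 = 0.48, v̄ = (0.00+0.36)/2 = 0.18 → q = 1.4×0.48×0.18 = 0.1210 m³/s
Panel 2-3: Δb = 2.6 m, d̄ = (0.96+1.17)/2 = 1.065, v̄ = (0.36+0.34)/2 = 0.35 → q = 2.6×1.065×0.35 = 0.9692 m³/s
Panel 3-4: Δb = 12.9 m, d̄ = (1.17+0.00)/2 = 0.585, v̄ = (0.34+0.00)/2 = 0.17 → q = 12.9×0.585×0.17 = 1.283 m³/s
Q = Σ q = 2.373 m³/s

2.37 m³/s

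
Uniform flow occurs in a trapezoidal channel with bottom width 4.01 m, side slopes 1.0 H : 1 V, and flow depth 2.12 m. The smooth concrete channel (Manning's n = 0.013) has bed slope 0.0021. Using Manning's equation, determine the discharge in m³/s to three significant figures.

A = (b + z·y)·y = (4.01 + 1.0×2.12)×2.12 = 13.00 m²
P = b + 2y√(1+z²) = 4.01 + 2×2.12×√(1+1.0²) = 10.01 m
R = A/P = 13.00/10.01 = 1.299 m
Q = (1/n)·A·R^(2/3)·S^(1/2) = (1/0.013) × 13.00 × 1.299^(2/3) × 0.0021^(1/2) = 54.53 m³/s

54.5 m³/s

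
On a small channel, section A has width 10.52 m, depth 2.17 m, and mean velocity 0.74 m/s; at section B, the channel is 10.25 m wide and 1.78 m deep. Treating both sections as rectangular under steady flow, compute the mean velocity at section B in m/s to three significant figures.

0.926 m/s

Q = A₁V₁ = (10.52×2.17) × 0.74 = 16.89 m³/s
A₂ = 10.25 × 1.78 = 18.25 m²
V₂ = Q/A₂ = 16.89/18.25 = 0.9259 m/s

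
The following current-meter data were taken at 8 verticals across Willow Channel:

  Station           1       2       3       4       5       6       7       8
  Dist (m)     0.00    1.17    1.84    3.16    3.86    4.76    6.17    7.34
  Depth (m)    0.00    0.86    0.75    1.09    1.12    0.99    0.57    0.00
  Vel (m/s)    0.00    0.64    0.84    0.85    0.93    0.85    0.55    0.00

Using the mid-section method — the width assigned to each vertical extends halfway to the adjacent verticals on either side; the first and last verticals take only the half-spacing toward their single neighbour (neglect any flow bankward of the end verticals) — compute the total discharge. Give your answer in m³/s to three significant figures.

w_2 = (1.84 − 0.00)/2 = 0.92 m; q_2 = 0.64 × 0.86 × 0.92 = 0.5064 m³/s
w_3 = (3.16 − 1.17)/2 = 0.995 m; q_3 = 0.84 × 0.75 × 0.995 = 0.6269 m³/s
w_4 = (3.86 − 1.84)/2 = 1.01 m; q_4 = 0.85 × 1.09 × 1.01 = 0.9358 m³/s
w_5 = (4.76 − 3.16)/2 = 0.8 m; q_5 = 0.93 × 1.12 × 0.8 = 0.8333 m³/s
w_6 = (6.17 − 3.86)/2 = 1.155 m; q_6 = 0.85 × 0.99 × 1.155 = 0.9719 m³/s
w_7 = (7.34 − 4.76)/2 = 1.29 m; q_7 = 0.55 × 0.57 × 1.29 = 0.4044 m³/s
Stations 1, 8 contribute zero (depth or velocity is 0).
Q = Σ qᵢ = 4.279 m³/s

4.28 m³/s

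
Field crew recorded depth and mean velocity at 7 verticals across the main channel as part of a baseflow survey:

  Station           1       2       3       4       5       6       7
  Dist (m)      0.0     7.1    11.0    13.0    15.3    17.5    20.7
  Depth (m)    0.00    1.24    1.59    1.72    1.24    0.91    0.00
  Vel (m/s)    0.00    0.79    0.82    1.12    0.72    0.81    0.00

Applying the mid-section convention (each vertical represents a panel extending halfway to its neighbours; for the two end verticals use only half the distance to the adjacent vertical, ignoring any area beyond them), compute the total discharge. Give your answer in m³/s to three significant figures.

w_2 = (11.0 − 0.0)/2 = 5.5 m; q_2 = 0.79 × 1.24 × 5.5 = 5.388 m³/s
w_3 = (13.0 − 7.1)/2 = 2.95 m; q_3 = 0.82 × 1.59 × 2.95 = 3.846 m³/s
w_4 = (15.3 − 11.0)/2 = 2.15 m; q_4 = 1.12 × 1.72 × 2.15 = 4.142 m³/s
w_5 = (17.5 − 13.0)/2 = 2.25 m; q_5 = 0.72 × 1.24 × 2.25 = 2.009 m³/s
w_6 = (20.7 − 15.3)/2 = 2.7 m; q_6 = 0.81 × 0.91 × 2.7 = 1.990 m³/s
Stations 1, 7 contribute zero (depth or velocity is 0).
Q = Σ qᵢ = 17.37 m³/s

17.4 m³/s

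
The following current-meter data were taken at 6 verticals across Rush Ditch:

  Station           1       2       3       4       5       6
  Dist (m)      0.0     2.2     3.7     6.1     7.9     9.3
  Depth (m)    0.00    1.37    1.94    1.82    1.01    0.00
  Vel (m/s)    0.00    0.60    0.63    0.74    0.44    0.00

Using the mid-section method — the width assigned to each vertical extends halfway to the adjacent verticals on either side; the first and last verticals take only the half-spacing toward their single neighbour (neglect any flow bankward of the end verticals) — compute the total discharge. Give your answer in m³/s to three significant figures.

7.44 m³/s

w_2 = (3.7 − 0.0)/2 = 1.85 m; q_2 = 0.60 × 1.37 × 1.85 = 1.521 m³/s
w_3 = (6.1 − 2.2)/2 = 1.95 m; q_3 = 0.63 × 1.94 × 1.95 = 2.383 m³/s
w_4 = (7.9 − 3.7)/2 = 2.1 m; q_4 = 0.74 × 1.82 × 2.1 = 2.828 m³/s
w_5 = (9.3 − 6.1)/2 = 1.6 m; q_5 = 0.44 × 1.01 × 1.6 = 0.7110 m³/s
Stations 1, 6 contribute zero (depth or velocity is 0).
Q = Σ qᵢ = 7.443 m³/s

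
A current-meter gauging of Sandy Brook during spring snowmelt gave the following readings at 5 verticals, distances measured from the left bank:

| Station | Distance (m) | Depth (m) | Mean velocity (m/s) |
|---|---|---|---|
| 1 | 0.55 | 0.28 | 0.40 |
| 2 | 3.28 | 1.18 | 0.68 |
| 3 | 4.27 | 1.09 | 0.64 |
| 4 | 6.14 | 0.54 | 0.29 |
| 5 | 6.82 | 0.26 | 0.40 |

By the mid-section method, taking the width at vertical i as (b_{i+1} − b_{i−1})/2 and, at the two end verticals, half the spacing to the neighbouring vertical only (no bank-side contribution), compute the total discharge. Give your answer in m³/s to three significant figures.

2.88 m³/s

w_1 = (3.28 − 0.55)/2 = 1.365 m; q_1 = 0.40 × 0.28 × 1.365 = 0.1529 m³/s
w_2 = (4.27 − 0.55)/2 = 1.86 m; q_2 = 0.68 × 1.18 × 1.86 = 1.492 m³/s
w_3 = (6.14 − 3.28)/2 = 1.43 m; q_3 = 0.64 × 1.09 × 1.43 = 0.9976 m³/s
w_4 = (6.82 − 4.27)/2 = 1.275 m; q_4 = 0.29 × 0.54 × 1.275 = 0.1997 m³/s
w_5 = (6.82 − 6.14)/2 = 0.34 m; q_5 = 0.40 × 0.26 × 0.34 = 0.03536 m³/s
Q = Σ qᵢ = 2.878 m³/s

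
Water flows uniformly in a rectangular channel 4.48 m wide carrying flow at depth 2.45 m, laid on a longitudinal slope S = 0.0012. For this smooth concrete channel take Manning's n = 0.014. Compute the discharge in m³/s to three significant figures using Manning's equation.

30.2 m³/s

A = b·y = 4.48 × 2.45 = 10.98 m²
P = b + 2y = 4.48 + 2×2.45 = 9.380 m
R = A/P = 10.98/9.380 = 1.170 m
Q = (1/n)·A·R^(2/3)·S^(1/2) = (1/0.014) × 10.98 × 1.170^(2/3) × 0.0012^(1/2) = 30.16 m³/s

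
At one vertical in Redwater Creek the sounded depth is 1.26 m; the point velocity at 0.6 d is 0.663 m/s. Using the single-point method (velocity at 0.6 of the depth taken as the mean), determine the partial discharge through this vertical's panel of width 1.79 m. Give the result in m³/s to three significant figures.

v̄ = v₀.₆ = 0.663 m/s
q = v̄ × d × w = 0.6630 × 1.26 × 1.79 = 1.495 m³/s

1.50 m³/s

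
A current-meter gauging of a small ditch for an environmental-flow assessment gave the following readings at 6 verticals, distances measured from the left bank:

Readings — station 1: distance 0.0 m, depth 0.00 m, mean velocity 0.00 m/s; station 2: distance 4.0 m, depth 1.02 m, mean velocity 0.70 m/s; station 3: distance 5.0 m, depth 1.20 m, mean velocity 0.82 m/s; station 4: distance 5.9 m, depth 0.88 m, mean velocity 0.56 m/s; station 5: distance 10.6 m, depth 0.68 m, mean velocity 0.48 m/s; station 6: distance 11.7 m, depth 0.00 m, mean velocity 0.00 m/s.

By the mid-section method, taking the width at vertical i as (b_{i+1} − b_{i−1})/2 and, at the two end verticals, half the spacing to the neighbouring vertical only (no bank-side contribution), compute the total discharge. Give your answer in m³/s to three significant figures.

w_2 = (5.0 − 0.0)/2 = 2.5 m; q_2 = 0.70 × 1.02 × 2.5 = 1.785 m³/s
w_3 = (5.9 − 4.0)/2 = 0.95 m; q_3 = 0.82 × 1.20 × 0.95 = 0.9348 m³/s
w_4 = (10.6 − 5.0)/2 = 2.8 m; q_4 = 0.56 × 0.88 × 2.8 = 1.380 m³/s
w_5 = (11.7 − 5.9)/2 = 2.9 m; q_5 = 0.48 × 0.68 × 2.9 = 0.9466 m³/s
Stations 1, 6 contribute zero (depth or velocity is 0).
Q = Σ qᵢ = 5.046 m³/s

5.05 m³/s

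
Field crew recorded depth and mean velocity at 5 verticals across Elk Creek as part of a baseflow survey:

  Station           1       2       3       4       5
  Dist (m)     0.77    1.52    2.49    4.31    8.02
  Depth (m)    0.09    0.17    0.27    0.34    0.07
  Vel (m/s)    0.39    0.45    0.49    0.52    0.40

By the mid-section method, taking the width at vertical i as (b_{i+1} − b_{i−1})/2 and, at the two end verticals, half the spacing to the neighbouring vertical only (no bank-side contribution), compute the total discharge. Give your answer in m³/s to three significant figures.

w_1 = (1.52 − 0.77)/2 = 0.375 m; q_1 = 0.39 × 0.09 × 0.375 = 0.01316 m³/s
w_2 = (2.49 − 0.77)/2 = 0.86 m; q_2 = 0.45 × 0.17 × 0.86 = 0.06579 m³/s
w_3 = (4.31 − 1.52)/2 = 1.395 m; q_3 = 0.49 × 0.27 × 1.395 = 0.1846 m³/s
w_4 = (8.02 − 2.49)/2 = 2.765 m; q_4 = 0.52 × 0.34 × 2.765 = 0.4889 m³/s
w_5 = (8.02 − 4.31)/2 = 1.855 m; q_5 = 0.40 × 0.07 × 1.855 = 0.05194 m³/s
Q = Σ qᵢ = 0.8043 m³/s

0.804 m³/s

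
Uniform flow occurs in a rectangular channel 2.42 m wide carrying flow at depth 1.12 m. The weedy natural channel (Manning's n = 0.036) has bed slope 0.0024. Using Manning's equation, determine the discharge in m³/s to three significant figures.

2.57 m³/s

A = b·y = 2.42 × 1.12 = 2.710 m²
P = b + 2y = 2.42 + 2×1.12 = 4.660 m
R = A/P = 2.710/4.660 = 0.5816 m
Q = (1/n)·A·R^(2/3)·S^(1/2) = (1/0.036) × 2.710 × 0.5816^(2/3) × 0.0024^(1/2) = 2.570 m³/s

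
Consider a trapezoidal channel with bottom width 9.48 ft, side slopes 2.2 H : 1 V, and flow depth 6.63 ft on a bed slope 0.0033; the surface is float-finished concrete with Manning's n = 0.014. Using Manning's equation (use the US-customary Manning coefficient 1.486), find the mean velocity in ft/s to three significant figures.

A = (b + z·y)·y = (9.48 + 2.2×6.63)×6.63 = 159.6 ft²
P = b + 2y√(1+z²) = 9.48 + 2×6.63×√(1+2.2²) = 41.52 ft
R = A/P = 159.6/41.52 = 3.843 ft
Q = (1.486/n)·A·R^(2/3)·S^(1/2) = (1.486/0.014) × 159.6 × 3.843^(2/3) × 0.0033^(1/2) = 2387 ft³/s
V = Q/A = 2387/159.6 = 14.96 ft/s

15.0 ft/s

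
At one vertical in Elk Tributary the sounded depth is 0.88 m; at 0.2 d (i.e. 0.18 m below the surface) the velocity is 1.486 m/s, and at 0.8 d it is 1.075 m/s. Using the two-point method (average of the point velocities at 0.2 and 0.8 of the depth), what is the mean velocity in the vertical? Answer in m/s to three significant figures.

1.28 m/s

v̄ = (1.486 + 1.075) / 2 = 1.281 m/s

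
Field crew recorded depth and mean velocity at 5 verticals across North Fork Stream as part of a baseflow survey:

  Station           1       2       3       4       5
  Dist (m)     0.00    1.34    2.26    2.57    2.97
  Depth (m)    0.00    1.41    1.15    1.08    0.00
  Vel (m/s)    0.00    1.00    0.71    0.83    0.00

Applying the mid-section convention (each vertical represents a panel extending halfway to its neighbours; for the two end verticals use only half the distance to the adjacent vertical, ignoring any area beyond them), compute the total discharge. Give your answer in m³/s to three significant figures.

2.41 m³/s

w_2 = (2.26 − 0.00)/2 = 1.13 m; q_2 = 1.00 × 1.41 × 1.13 = 1.593 m³/s
w_3 = (2.57 − 1.34)/2 = 0.615 m; q_3 = 0.71 × 1.15 × 0.615 = 0.5021 m³/s
w_4 = (2.97 − 2.26)/2 = 0.355 m; q_4 = 0.83 × 1.08 × 0.355 = 0.3182 m³/s
Stations 1, 5 contribute zero (depth or velocity is 0).
Q = Σ qᵢ = 2.414 m³/s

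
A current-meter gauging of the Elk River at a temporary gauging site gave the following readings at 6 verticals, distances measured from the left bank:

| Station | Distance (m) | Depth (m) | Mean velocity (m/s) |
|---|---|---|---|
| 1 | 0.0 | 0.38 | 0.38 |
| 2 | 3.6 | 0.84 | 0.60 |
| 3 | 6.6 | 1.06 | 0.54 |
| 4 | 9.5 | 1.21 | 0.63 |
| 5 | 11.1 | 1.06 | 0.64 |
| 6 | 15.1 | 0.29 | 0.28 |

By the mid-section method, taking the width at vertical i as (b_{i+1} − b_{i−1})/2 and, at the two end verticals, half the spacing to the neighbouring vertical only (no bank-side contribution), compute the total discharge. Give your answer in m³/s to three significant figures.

7.39 m³/s

w_1 = (3.6 − 0.0)/2 = 1.8 m; q_1 = 0.38 × 0.38 × 1.8 = 0.2599 m³/s
w_2 = (6.6 − 0.0)/2 = 3.3 m; q_2 = 0.60 × 0.84 × 3.3 = 1.663 m³/s
w_3 = (9.5 − 3.6)/2 = 2.95 m; q_3 = 0.54 × 1.06 × 2.95 = 1.689 m³/s
w_4 = (11.1 − 6.6)/2 = 2.25 m; q_4 = 0.63 × 1.21 × 2.25 = 1.715 m³/s
w_5 = (15.1 − 9.5)/2 = 2.8 m; q_5 = 0.64 × 1.06 × 2.8 = 1.900 m³/s
w_6 = (15.1 − 11.1)/2 = 2 m; q_6 = 0.28 × 0.29 × 2 = 0.1624 m³/s
Q = Σ qᵢ = 7.389 m³/s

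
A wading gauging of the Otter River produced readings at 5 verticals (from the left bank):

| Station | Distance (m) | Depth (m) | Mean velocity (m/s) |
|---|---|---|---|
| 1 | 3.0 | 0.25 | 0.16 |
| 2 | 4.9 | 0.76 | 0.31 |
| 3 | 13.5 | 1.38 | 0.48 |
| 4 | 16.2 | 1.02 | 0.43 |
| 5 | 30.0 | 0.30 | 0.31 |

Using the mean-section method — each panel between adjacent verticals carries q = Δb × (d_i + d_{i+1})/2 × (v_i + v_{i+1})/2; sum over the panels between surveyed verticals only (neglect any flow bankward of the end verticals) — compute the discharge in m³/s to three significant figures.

Panel 1-2: Δb = 1.9 m, d̄ = (0.25+0.76)/2 = 0.505, v̄ = (0.16+0.31)/2 = 0.235 → q = 1.9×0.505×0.235 = 0.2255 m³/s
Panel 2-3: Δb = 8.6 m, d̄ = (0.76+1.38)/2 = 1.07, v̄ = (0.31+0.48)/2 = 0.395 → q = 8.6×1.07×0.395 = 3.635 m³/s
Panel 3-4: Δb = 2.7 m, d̄ = (1.38+1.02)/2 = 1.2, v̄ = (0.48+0.43)/2 = 0.455 → q = 2.7×1.2×0.455 = 1.474 m³/s
Panel 4-5: Δb = 13.8 m, d̄ = (1.02+0.30)/2 = 0.66, v̄ = (0.43+0.31)/2 = 0.37 → q = 13.8×0.66×0.37 = 3.370 m³/s
Q = Σ q = 8.704 m³/s

8.70 m³/s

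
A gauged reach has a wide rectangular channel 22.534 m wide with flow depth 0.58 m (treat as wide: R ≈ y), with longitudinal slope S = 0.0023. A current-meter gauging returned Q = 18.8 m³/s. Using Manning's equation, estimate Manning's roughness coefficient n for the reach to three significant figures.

0.0232

A = b·y = 22.534 × 0.58 = 13.07 m²
Wide channel: R ≈ y = 0.58 m
n = (1/Q)·A·R^(2/3)·S^(1/2) = (1/18.8) × 13.07 × 0.6955 × 0.04796 = 0.02319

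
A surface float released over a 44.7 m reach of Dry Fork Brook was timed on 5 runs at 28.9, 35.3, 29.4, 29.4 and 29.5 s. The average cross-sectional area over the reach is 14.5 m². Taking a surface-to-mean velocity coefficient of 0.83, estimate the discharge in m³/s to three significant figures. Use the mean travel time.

17.6 m³/s

t̄ = (28.9 + 35.3 + 29.4 + 29.4 + 29.5) / 5 = 30.5 s
v_surface = L / t̄ = 44.7 / 30.5 = 1.466 m/s
v_mean = 0.83 × 1.466 = 1.216 m/s
Q = A × v_mean = 14.5 × 1.216 = 17.64 m³/s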